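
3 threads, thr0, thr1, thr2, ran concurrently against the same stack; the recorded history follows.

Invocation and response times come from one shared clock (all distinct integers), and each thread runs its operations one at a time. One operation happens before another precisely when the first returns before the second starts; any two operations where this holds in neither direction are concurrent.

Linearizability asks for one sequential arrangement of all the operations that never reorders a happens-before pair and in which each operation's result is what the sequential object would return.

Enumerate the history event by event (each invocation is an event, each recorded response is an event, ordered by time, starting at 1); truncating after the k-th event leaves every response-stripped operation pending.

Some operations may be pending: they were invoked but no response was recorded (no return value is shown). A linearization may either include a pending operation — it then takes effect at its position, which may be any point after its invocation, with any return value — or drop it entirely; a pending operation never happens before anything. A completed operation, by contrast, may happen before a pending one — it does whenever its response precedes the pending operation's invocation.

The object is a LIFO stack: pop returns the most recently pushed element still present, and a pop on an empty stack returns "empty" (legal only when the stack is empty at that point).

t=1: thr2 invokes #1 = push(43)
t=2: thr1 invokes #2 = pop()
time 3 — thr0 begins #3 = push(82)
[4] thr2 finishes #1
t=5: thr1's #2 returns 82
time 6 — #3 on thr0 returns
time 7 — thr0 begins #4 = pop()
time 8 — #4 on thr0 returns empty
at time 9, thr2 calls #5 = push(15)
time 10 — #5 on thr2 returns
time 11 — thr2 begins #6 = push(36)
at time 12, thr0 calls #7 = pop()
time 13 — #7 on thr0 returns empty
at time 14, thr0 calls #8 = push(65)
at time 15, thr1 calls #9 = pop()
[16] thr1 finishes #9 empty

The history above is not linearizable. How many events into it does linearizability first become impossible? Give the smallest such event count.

events 1..7 are linearizable; a witness order is #1, #3, #2:
1. #1 push(43), leaving stack <43>
2. #3 push(82), leaving stack <43,82>
3. #2 pop() → 82, leaving stack <43>
event 8 — #4's response, time 8 — after it, nothing linearizes
for example #1, #2, #3, #4 fails at step 2: #2 pop() → 82 is not legal there
for example #1, #3, #2, #4 fails at step 4: #4 pop() → empty is not legal there

8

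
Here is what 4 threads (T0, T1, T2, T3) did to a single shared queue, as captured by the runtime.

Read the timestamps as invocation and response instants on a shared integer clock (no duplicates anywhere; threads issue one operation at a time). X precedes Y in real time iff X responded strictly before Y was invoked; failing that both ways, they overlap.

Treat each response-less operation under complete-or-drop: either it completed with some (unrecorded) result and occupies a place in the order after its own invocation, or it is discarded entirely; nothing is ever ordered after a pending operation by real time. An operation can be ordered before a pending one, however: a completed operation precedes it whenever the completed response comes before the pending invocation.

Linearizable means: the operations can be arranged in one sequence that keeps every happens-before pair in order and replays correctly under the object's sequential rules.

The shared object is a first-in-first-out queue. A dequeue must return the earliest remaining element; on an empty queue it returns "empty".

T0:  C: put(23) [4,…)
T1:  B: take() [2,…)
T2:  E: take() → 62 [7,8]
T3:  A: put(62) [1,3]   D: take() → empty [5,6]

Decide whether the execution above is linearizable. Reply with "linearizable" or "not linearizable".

not linearizable

through event 7 a valid linearization exists; event 8 (E responding at time 8) ends that
one real-time candidate order over the 3 completed operations — the queue replay rejects it
every completion of the 2 pending operations (B, C) was checked; none linearizes
take A, D, E (pending dropped): step 2 already fails, because D take() → empty cannot occur there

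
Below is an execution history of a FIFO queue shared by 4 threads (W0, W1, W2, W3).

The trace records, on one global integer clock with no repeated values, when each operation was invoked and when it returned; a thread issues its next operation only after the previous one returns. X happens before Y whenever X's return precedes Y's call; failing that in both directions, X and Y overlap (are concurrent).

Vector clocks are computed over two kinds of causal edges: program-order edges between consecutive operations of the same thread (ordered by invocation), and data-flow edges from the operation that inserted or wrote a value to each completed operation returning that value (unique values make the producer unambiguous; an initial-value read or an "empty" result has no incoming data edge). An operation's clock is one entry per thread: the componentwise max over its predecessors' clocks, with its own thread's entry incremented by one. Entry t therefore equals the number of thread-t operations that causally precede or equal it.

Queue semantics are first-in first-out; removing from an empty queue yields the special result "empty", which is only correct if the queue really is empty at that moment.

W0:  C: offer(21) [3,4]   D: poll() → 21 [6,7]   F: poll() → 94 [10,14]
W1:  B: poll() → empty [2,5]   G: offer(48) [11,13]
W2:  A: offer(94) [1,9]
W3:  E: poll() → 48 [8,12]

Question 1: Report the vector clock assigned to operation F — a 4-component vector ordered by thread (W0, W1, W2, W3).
root op A, invoked 1: fresh clock plus W2's own tick → (0, 0, 1, 0)
root op B, invoked 2: fresh clock plus W1's own tick → (0, 1, 0, 0)
root op C, invoked 3: fresh clock plus W0's own tick → (1, 0, 0, 0)
G, invoked 11, takes VC(B)=(0, 1, 0, 0) under max, adds 1 for W1 → (0, 2, 0, 0)
D, invoked 6, takes VC(C)=(1, 0, 0, 0) under max, adds 1 for W0 → (2, 0, 0, 0)
E, invoked 8, takes VC(G)=(0, 2, 0, 0) under max, adds 1 for W3 → (0, 2, 0, 1)
F, invoked 10, takes VC(A)=(0, 0, 1, 0), VC(D)=(2, 0, 0, 0) under max, adds 1 for W0 → (3, 0, 1, 0)
target: VC(F) = (3, 0, 1, 0)

(3, 0, 1, 0)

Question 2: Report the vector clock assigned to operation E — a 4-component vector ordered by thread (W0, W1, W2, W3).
A, invoked 1, has no incoming edges; only W2's bump applies → (0, 0, 1, 0)
B, invoked 2, has no incoming edges; only W1's bump applies → (0, 1, 0, 0)
C, invoked 3, has no incoming edges; only W0's bump applies → (1, 0, 0, 0)
from VC(B)=(0, 1, 0, 0), G (invoked 11) maxes components and bumps W1 → (0, 2, 0, 0)
from VC(C)=(1, 0, 0, 0), D (invoked 6) maxes components and bumps W0 → (2, 0, 0, 0)
from VC(G)=(0, 2, 0, 0), E (invoked 8) maxes components and bumps W3 → (0, 2, 0, 1)
from VC(A)=(0, 0, 1, 0), VC(D)=(2, 0, 0, 0), F (invoked 10) maxes components and bumps W0 → (3, 0, 1, 0)
target: VC(E) = (0, 2, 0, 1)

(0, 2, 0, 1)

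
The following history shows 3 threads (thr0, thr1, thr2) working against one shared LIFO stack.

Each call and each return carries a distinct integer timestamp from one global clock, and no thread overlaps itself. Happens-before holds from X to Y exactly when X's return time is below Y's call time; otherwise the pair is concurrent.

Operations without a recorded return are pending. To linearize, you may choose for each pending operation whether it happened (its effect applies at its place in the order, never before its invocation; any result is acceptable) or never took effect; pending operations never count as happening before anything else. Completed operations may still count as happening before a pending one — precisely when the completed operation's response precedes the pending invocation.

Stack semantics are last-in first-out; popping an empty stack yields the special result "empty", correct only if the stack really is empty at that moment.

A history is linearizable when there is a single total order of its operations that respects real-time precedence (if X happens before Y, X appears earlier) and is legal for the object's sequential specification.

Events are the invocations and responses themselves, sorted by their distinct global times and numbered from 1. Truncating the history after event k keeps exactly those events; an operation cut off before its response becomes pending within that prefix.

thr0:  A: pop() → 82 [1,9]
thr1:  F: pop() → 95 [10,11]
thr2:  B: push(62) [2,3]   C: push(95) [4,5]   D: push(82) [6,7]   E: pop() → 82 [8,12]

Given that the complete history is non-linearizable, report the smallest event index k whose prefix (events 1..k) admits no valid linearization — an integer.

one valid order for events 1..11 is B, C, D, A, F:
1. B push(62), leaving stack <62>
2. C push(95), leaving stack <62,95>
3. D push(82), leaving stack <62,95,82>
4. A pop() → 82, leaving stack <62,95>
5. F pop() → 95, leaving stack <62>
with event 12 included (E responding at time 12), all real-time-consistent orders fail
take A, B, C, D, E, F: step 1 already fails, because A pop() → 82 cannot occur there
take A, B, C, D, F, E: step 1 already fails, because A pop() → 82 cannot occur there

12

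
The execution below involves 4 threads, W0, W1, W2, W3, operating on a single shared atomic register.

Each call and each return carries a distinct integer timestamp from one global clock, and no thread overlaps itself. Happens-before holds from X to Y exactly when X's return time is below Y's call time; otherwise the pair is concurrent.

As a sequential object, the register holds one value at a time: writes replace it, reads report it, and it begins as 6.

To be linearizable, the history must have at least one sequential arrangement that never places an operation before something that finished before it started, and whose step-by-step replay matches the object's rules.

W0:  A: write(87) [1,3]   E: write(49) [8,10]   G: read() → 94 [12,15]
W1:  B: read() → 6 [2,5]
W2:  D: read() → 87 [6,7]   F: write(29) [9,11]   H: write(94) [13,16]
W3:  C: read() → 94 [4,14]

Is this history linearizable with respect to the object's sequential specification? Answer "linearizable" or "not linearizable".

linearizable

one valid linearization: B, A, D, E, F, H, C, G
step 1: B read() → 6 — value 6
step 2: A write(87) — value 87
step 3: D read() → 87 — value 87
step 4: E write(49) — value 49
step 5: F write(29) — value 29
step 6: H write(94) — value 94
step 7: C read() → 94 — value 94
step 8: G read() → 94 — value 94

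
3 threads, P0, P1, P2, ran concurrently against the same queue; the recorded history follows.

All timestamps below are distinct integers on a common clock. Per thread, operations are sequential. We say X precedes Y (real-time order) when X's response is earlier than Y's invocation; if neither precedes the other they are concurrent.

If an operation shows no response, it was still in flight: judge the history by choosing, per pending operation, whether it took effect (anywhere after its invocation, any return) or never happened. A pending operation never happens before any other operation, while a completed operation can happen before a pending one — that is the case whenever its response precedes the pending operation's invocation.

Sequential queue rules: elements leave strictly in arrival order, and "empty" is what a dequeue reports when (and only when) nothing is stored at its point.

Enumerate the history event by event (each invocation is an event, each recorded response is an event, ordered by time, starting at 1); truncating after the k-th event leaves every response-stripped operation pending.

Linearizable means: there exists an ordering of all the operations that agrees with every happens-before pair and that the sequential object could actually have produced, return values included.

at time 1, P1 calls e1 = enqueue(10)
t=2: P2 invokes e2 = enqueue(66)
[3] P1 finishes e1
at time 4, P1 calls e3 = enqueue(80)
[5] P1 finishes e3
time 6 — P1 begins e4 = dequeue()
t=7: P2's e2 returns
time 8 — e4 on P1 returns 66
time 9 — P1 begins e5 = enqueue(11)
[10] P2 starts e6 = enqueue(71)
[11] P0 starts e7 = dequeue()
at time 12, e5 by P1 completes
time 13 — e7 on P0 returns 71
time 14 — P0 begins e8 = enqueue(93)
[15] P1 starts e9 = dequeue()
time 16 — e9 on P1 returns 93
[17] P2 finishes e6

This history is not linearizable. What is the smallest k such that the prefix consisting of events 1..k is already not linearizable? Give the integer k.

events 1..12 are still linearizable — one witness is e2, e1, e3, e4, e5:
step 1: e2 enqueue(66) — queue <66>
step 2: e1 enqueue(10) — queue <66,10>
step 3: e3 enqueue(80) — queue <66,10,80>
step 4: e4 dequeue() → 66 — queue <10,80>
step 5: e5 enqueue(11) — queue <10,80,11>
event 13 — e7's response, time 13 — after it, nothing linearizes
no escape via the 1 pending operation (e6): every completion choice fails
sample order e1, e2, e3, e4, e5, e7 (pending dropped) stalls at step 4 — e4 dequeue() → 66 has no legal effect
sample order e1, e2, e3, e4, e7, e5 (pending dropped) stalls at step 4 — e4 dequeue() → 66 has no legal effect

13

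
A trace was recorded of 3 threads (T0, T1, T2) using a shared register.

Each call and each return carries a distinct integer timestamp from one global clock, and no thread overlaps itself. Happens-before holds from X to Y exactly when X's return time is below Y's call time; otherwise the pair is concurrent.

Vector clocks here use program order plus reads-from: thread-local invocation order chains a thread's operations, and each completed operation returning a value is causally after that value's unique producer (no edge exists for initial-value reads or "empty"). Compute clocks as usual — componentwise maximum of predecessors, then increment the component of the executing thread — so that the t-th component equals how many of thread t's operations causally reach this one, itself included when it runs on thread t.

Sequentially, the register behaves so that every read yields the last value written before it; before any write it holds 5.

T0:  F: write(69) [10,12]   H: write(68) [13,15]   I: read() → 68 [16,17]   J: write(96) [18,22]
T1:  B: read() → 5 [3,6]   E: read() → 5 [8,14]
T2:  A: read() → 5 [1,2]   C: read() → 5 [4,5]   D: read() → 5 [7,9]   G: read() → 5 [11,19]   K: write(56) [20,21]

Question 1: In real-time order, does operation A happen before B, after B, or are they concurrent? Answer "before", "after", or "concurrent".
Answer: before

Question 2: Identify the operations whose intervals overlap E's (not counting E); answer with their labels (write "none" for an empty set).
Answer: D, F, G, H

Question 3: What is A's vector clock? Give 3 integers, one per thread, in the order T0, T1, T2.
Answer: (0, 0, 1)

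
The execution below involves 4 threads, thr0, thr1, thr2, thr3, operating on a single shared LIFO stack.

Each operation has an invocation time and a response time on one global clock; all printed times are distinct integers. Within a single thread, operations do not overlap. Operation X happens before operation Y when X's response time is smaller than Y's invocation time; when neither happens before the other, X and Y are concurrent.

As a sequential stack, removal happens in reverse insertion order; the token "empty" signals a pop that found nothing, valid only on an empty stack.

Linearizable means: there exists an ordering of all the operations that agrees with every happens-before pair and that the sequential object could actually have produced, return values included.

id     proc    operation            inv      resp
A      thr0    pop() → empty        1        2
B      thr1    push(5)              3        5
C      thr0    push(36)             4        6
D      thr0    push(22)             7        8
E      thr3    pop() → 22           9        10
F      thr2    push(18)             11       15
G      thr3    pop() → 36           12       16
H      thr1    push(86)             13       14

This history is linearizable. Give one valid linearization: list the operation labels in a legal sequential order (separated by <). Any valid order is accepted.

after step 1 (A pop() → empty): stack <>
after step 2 (B push(5)): stack <5>
after step 3 (C push(36)): stack <5,36>
after step 4 (D push(22)): stack <5,36,22>
after step 5 (E pop() → 22): stack <5,36>
after step 6 (G pop() → 36): stack <5>
after step 7 (F push(18)): stack <5,18>
after step 8 (H push(86)): stack <5,18,86>

A < B < C < D < E < G < F < H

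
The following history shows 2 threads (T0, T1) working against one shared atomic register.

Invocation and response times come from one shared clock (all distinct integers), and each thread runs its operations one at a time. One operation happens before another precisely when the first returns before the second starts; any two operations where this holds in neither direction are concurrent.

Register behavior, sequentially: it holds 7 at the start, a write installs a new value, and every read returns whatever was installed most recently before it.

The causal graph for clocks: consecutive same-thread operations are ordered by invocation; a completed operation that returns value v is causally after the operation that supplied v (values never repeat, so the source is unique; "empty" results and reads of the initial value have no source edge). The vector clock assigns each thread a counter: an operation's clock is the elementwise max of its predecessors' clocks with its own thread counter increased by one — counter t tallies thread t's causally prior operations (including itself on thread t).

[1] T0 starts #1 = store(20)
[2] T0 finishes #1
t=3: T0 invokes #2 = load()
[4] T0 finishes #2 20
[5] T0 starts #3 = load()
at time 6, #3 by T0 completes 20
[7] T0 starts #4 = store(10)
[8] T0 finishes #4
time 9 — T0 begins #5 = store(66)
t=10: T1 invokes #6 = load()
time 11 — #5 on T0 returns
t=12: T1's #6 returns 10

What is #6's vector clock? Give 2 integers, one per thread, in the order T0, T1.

(4, 1)

invoked at 1, #1 has no predecessors; its own T0 bump gives (1, 0)
invoked at 3, #2 merges VC(#1)=(1, 0) and bumps T0's slot → (2, 0)
invoked at 5, #3 merges VC(#1)=(1, 0), VC(#2)=(2, 0) and bumps T0's slot → (3, 0)
invoked at 7, #4 merges VC(#3)=(3, 0) and bumps T0's slot → (4, 0)
invoked at 10, #6 merges VC(#4)=(4, 0) and bumps T1's slot → (4, 1)
invoked at 9, #5 merges VC(#4)=(4, 0) and bumps T0's slot → (5, 0)
target: VC(#6) = (4, 1)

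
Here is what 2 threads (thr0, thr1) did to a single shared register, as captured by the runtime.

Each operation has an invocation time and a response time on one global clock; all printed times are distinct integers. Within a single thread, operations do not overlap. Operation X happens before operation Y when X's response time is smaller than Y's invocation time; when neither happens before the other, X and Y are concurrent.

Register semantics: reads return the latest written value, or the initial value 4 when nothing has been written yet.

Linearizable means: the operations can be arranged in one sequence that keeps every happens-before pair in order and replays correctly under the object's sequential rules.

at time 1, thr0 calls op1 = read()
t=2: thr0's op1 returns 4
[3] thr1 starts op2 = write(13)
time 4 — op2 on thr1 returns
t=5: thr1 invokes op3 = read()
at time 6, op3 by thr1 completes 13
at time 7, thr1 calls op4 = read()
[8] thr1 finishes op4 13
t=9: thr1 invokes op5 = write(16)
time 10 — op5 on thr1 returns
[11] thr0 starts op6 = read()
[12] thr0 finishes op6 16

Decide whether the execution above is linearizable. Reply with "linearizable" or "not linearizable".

witness order: op1, op2, op3, op4, op5, op6
after step 1 (op1 read() → 4): value 4
after step 2 (op2 write(13)): value 13
after step 3 (op3 read() → 13): value 13
after step 4 (op4 read() → 13): value 13
after step 5 (op5 write(16)): value 16
after step 6 (op6 read() → 16): value 16

linearizable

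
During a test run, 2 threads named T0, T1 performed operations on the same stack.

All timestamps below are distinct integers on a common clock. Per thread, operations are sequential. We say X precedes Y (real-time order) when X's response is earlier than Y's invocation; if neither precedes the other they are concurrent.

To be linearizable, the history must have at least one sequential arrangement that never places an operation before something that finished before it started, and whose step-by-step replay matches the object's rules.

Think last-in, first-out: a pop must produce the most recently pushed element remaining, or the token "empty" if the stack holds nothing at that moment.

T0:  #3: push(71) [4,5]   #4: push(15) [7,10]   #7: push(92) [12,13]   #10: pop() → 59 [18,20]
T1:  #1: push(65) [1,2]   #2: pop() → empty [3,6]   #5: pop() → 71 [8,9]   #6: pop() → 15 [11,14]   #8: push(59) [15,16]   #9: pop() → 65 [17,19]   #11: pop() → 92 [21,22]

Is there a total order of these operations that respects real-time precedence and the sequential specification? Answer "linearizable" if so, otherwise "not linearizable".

already the first 6 events (up to #2's response at time 6) admit no linearization; the first 5 still do
the 3 completed operations admit 2 real-time orders; each fails the stack replay
for example #1, #2, #3 fails at step 2: #2 pop() → empty is not legal there
for example #1, #3, #2 fails at step 3: #2 pop() → empty is not legal there

not linearizable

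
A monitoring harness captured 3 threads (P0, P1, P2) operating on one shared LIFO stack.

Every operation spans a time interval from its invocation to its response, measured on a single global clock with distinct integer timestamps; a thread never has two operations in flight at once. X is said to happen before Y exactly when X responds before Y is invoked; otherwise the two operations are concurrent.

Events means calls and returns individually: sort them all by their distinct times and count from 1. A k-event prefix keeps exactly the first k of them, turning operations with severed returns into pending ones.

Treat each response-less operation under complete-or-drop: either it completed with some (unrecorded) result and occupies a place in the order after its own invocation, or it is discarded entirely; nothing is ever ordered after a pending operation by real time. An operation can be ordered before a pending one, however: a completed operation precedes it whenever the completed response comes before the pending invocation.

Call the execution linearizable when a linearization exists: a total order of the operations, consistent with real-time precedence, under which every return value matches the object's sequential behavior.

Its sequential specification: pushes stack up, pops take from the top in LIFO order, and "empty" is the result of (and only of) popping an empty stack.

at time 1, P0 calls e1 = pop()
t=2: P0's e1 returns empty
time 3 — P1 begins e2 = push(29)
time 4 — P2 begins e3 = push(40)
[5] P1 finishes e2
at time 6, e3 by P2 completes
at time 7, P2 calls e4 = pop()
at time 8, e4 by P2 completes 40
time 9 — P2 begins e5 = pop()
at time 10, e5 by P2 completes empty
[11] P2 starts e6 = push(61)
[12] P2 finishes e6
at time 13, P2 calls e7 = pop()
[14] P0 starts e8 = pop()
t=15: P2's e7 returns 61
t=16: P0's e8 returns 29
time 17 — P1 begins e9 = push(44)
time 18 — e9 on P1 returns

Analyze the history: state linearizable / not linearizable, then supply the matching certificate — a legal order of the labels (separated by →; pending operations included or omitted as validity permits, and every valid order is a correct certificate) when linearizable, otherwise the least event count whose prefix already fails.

not linearizable — minimal violating prefix: 10 events

the violation lands at event 10, e5's response at time 10: events 1..9 linearize, events 1..10 do not
no legal order exists: 2 real-time-consistent candidates over 5 completed LIFO stack operations, all rejected
take e1, e2, e3, e4, e5: step 5 already fails, because e5 pop() → empty cannot occur there
take e1, e3, e2, e4, e5: step 4 already fails, because e4 pop() → 40 cannot occur there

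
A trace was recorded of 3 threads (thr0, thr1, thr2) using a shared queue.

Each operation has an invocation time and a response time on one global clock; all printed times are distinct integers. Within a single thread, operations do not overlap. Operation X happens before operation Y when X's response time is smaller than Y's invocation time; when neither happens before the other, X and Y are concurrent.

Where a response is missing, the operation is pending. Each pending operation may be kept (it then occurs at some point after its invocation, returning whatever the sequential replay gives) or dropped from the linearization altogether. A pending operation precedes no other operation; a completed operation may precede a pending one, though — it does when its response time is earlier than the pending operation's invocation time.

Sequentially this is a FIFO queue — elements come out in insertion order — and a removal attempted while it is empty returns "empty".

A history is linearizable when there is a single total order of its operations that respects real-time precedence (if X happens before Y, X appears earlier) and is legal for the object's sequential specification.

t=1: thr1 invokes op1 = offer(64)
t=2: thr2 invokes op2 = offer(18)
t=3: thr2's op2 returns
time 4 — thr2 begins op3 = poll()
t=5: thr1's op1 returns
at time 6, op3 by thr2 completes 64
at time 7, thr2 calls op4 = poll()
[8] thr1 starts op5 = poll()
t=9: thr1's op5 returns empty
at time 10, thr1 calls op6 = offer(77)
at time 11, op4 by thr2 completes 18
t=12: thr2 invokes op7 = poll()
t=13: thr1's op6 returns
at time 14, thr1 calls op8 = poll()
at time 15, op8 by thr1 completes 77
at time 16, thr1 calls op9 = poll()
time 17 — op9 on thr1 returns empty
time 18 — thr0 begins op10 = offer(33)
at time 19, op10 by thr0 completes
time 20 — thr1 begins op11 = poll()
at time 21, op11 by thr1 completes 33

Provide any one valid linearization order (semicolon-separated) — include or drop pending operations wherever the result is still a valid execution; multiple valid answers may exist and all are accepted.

op1; op2; op3; op4; op5; op6; op8; op7; op9; op10; op11

1. op1 offer(64), leaving queue <64>
2. op2 offer(18), leaving queue <64,18>
3. op3 poll() → 64, leaving queue <18>
4. op4 poll() → 18, leaving queue <>
5. op5 poll() → empty, leaving queue <>
6. op6 offer(77), leaving queue <77>
7. op8 poll() → 77, leaving queue <>
8. op7 poll() (pending, included), leaving queue <>
9. op9 poll() → empty, leaving queue <>
10. op10 offer(33), leaving queue <33>
11. op11 poll() → 33, leaving queue <>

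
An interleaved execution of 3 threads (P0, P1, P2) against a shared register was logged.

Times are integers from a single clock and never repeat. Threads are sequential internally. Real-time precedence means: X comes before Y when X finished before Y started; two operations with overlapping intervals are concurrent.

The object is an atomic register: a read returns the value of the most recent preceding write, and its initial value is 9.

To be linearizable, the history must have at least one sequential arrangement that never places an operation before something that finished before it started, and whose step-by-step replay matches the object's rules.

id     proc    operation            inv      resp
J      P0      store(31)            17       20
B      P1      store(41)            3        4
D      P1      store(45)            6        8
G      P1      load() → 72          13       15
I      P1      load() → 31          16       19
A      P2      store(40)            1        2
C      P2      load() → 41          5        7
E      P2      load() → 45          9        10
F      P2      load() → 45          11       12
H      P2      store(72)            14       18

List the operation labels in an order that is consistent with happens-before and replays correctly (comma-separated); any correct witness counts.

step 1: A store(40) — value 40
step 2: B store(41) — value 41
step 3: C load() → 41 — value 41
step 4: D store(45) — value 45
step 5: E load() → 45 — value 45
step 6: F load() → 45 — value 45
step 7: H store(72) — value 72
step 8: G load() → 72 — value 72
step 9: J store(31) — value 31
step 10: I load() → 31 — value 31

A, B, C, D, E, F, H, G, J, I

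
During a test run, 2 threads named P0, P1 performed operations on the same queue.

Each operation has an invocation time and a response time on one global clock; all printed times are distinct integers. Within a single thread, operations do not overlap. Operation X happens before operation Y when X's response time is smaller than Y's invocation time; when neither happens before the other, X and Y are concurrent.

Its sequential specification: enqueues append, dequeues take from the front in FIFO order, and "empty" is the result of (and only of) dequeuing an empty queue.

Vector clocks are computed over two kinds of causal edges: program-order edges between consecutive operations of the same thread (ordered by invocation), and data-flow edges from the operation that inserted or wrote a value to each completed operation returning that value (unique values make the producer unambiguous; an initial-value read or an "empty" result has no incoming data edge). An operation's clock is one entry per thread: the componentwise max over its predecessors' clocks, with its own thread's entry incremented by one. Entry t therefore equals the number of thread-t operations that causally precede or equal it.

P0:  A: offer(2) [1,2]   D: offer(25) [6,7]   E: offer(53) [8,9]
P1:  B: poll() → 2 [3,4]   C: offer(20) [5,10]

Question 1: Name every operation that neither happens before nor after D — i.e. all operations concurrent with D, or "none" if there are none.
Answer: C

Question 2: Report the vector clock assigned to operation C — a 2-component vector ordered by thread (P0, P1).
Answer: (1, 2)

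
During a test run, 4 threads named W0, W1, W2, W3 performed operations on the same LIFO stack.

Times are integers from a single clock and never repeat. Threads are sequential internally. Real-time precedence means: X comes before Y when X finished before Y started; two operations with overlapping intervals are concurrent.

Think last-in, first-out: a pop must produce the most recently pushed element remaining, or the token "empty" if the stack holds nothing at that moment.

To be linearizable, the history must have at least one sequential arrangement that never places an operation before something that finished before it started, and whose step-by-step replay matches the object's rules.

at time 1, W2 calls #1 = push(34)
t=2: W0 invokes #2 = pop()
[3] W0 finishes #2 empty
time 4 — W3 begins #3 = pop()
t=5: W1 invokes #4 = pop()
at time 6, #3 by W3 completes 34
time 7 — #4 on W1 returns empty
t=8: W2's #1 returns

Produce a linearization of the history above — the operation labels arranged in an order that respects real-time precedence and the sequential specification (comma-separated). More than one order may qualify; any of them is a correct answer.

#2, #1, #3, #4

step 1: #2 pop() → empty — stack <>
step 2: #1 push(34) — stack <34>
step 3: #3 pop() → 34 — stack <>
step 4: #4 pop() → empty — stack <>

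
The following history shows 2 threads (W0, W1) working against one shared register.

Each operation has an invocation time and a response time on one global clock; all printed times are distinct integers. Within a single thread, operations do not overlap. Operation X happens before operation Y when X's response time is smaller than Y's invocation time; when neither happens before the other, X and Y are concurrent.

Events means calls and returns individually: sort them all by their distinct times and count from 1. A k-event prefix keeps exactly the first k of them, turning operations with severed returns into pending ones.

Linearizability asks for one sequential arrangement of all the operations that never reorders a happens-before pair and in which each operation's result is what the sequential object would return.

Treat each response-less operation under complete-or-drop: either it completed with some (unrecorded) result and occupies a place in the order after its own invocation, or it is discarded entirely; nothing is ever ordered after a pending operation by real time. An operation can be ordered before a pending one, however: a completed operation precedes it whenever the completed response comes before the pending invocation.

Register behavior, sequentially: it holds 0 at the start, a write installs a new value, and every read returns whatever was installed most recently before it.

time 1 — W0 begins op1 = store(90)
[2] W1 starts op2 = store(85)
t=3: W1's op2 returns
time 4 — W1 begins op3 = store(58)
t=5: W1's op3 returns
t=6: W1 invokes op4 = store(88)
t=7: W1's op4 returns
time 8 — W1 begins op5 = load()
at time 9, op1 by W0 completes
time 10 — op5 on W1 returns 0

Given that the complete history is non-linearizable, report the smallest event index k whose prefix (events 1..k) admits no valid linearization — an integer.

a valid linearization of events 1..9 exists, for instance op1, op2, op3, op4:
step 1: op1 store(90) — value 90
step 2: op2 store(85) — value 85
step 3: op3 store(58) — value 58
step 4: op4 store(88) — value 88
once event 10 joins (op5's response, time 10), exhaustive search finds no witness
e.g. op1, op2, op3, op4, op5: illegal at step 5, since op5 load() → 0 cannot apply there
e.g. op2, op1, op3, op4, op5: illegal at step 5, since op5 load() → 0 cannot apply there

10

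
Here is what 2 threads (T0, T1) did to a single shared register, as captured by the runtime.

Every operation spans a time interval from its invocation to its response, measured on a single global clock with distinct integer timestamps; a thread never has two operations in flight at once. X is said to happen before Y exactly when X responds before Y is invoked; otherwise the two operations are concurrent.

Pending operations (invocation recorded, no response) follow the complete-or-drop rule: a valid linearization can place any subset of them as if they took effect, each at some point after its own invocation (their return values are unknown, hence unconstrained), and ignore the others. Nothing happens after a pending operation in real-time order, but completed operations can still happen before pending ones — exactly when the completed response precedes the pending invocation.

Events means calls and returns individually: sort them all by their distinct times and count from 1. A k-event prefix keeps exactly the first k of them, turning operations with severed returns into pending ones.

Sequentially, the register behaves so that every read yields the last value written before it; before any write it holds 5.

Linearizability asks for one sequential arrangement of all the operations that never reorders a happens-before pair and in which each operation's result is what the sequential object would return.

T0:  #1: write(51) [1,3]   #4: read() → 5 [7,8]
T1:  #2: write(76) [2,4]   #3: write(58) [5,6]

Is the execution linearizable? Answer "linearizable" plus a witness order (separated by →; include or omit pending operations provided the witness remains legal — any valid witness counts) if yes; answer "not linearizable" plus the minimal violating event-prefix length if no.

the violation lands at event 8, #4's response at time 8: events 1..7 linearize, events 1..8 do not
all 2 real-time-respecting orders fail — 4 completed register operations, no legal replay
e.g. #1, #2, #3, #4: illegal at step 4, since #4 read() → 5 cannot apply there
e.g. #2, #1, #3, #4: illegal at step 4, since #4 read() → 5 cannot apply there

not linearizable — minimal violating prefix: 8 events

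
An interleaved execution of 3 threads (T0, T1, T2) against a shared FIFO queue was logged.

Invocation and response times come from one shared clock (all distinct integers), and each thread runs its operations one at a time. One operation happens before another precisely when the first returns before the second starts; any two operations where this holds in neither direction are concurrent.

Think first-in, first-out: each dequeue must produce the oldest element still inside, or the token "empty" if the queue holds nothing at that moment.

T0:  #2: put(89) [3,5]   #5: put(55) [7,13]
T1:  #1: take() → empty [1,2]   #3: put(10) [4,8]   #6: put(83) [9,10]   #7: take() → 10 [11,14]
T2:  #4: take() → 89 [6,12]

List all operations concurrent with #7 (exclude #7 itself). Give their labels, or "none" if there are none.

#7 spans [11,14]: anything still running between times 11 and 14 counts as concurrent
#1 [1,2]: before
#2 [3,5]: before
#3 [4,8]: before
#4 [6,12]: concurrent
#5 [7,13]: concurrent
#6 [9,10]: before

#4, #5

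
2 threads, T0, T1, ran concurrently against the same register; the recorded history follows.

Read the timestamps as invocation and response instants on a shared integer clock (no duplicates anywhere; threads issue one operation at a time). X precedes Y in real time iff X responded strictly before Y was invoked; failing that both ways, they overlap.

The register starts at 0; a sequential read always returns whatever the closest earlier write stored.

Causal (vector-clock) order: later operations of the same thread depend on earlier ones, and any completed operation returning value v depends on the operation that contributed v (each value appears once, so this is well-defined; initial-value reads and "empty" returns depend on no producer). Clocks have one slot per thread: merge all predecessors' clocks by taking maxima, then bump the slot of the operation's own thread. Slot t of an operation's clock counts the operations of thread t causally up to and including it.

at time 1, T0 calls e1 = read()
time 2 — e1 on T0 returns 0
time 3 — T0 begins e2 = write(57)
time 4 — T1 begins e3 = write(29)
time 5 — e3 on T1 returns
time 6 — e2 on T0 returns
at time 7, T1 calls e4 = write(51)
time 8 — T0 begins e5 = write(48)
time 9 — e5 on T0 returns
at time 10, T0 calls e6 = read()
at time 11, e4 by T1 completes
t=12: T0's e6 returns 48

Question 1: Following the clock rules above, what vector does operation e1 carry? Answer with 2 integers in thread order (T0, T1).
Answer: (1, 0)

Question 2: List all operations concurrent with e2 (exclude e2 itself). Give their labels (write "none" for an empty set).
Answer: e3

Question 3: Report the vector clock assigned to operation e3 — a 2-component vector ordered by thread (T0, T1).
Answer: (0, 1)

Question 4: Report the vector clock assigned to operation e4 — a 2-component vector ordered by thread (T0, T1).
Answer: (0, 2)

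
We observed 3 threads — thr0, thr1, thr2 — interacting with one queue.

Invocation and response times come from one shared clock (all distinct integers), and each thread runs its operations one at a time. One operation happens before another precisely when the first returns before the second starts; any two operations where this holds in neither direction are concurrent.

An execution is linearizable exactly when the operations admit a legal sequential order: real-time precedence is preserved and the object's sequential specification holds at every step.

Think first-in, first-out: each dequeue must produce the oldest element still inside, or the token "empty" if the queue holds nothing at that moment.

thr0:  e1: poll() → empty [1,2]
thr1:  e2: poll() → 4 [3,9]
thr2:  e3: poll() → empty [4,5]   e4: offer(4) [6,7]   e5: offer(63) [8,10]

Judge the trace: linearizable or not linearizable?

witness order: e1, e3, e4, e2, e5
step 1: e1 poll() → empty — queue <>
step 2: e3 poll() → empty — queue <>
step 3: e4 offer(4) — queue <4>
step 4: e2 poll() → 4 — queue <>
step 5: e5 offer(63) — queue <63>

linearizable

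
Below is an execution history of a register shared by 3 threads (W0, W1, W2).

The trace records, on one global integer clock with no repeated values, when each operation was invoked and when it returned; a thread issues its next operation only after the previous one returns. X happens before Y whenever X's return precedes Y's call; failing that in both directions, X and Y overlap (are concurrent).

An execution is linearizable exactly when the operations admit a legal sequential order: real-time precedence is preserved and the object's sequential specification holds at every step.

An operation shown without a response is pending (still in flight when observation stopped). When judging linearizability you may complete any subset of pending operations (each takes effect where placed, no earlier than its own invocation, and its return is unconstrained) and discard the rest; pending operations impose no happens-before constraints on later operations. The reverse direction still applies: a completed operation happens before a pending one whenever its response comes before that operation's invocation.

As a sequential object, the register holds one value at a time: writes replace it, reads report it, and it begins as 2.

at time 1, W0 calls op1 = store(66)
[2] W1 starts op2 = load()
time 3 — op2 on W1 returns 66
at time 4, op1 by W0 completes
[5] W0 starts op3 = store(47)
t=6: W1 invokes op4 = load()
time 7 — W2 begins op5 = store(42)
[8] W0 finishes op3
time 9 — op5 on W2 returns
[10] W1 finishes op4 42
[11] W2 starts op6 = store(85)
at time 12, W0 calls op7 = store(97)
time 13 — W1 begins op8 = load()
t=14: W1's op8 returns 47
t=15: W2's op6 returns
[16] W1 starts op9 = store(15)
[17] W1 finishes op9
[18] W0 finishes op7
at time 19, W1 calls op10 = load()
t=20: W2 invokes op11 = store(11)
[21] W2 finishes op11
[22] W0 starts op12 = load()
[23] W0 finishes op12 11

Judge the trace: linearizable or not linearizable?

linearizable

witness order: op1, op2, op5, op4, op3, op8, op6, op7, op9, op10, op11, op12
after step 1 (op1 store(66)): value 66
after step 2 (op2 load() → 66): value 66
after step 3 (op5 store(42)): value 42
after step 4 (op4 load() → 42): value 42
after step 5 (op3 store(47)): value 47
after step 6 (op8 load() → 47): value 47
after step 7 (op6 store(85)): value 85
after step 8 (op7 store(97)): value 97
after step 9 (op9 store(15)): value 15
after step 10 (op10 load() (pending, included)): value 15
after step 11 (op11 store(11)): value 11
after step 12 (op12 load() → 11): value 11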